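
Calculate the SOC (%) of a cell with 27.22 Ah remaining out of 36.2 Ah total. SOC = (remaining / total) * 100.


SOC = (remaining / total) * 100 = (27.22 / 36.2) * 100 = 75.19%

75.19%


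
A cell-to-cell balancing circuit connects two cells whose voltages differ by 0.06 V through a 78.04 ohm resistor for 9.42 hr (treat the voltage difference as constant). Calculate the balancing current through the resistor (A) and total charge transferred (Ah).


First, Ohm's law: I_bal = 0.06 V / 78.04 ohm = 7.6884e-04 A
Then Q = I * t = 7.6884e-04 A * 9.42 hr = 0.007242 Ah

I=7.6884e-04 A, Q=0.007242 Ah


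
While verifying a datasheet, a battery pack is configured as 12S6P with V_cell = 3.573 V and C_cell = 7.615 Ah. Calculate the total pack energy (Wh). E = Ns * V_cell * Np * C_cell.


E = Ns * Vcell * Np * Ccell = 12 * 3.573 * 6 * 7.615 = 1959 Wh

1959 Wh


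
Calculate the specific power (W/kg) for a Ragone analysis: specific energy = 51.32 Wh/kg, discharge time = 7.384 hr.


P_specific = E / t = 51.32 / 7.384 = 6.950 W/kg

6.950 W/kg


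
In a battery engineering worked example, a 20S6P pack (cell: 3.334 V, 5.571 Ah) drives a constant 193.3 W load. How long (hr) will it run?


Step 1: E_pack = Ns * V_cell * Np * C_cell = 20 * 3.334 * 6 * 5.571 = 2228.8 Wh
Step 2: t = E_pack / P = 2228.8 / 193.3 = 11.53 hr

11.53 hr


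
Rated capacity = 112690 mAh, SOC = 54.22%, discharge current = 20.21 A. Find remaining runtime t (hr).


Convert: C_total = 112690 mAh = 112.69 Ah
Step 1: remaining = SOC/100 * C_total = 54.22/100 * 112.69 = 61.101 Ah
Step 2: t = remaining / I = 61.101 / 20.21 = 3.023 hr

3.023 hr


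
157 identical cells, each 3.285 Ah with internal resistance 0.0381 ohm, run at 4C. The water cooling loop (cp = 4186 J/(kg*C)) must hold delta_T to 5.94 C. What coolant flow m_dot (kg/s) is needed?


Step 1: I = 4 * 3.285 = 13.14 A
Step 2: Q_cell = I^2 * R = 13.14^2 * 0.0381 = 6.5783 W
Step 3: Q_total = 157 * 6.5783 = 1032.8 W
Step 4: m_dot = Q_total / (cp * dT) = 1032.8 / (4186 * 5.94) = 0.04154 kg/s

0.04154 kg/s


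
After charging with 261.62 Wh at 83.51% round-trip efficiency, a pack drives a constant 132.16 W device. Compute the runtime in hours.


Step 1: E_discharge = eta/100 * E_charge = 83.51/100 * 261.62 = 218.48 Wh
Step 2: t = E_discharge / P = 218.48 / 132.16 = 1.653 hr

1.653 hr


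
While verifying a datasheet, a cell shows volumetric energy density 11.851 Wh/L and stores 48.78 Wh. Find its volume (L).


V = E / ED = 48.78 / 11.851 = 4.116 L

4.116 L


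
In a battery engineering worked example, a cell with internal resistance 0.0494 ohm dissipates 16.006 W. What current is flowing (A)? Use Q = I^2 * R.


I = sqrt(Q / R) = sqrt(16.006 / 0.0494) = sqrt(324.01) = 18.00 A

18.00 A


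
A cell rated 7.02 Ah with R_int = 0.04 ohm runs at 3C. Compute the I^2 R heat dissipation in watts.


Step 1: I = C_rate * capacity = 3 * 7.02 = 21.06 A
Step 2: Q = I^2 * R = 21.06^2 * 0.04 = 443.52 * 0.04 = 17.74 W

17.74 W


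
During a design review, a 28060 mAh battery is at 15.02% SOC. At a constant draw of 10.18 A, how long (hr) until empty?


Convert: C_total = 28060 mAh = 28.06 Ah
Step 1: remaining = SOC/100 * C_total = 15.02/100 * 28.06 = 4.2146 Ah
Step 2: t = remaining / I = 4.2146 / 10.18 = 0.4140 hr

0.4140 hr


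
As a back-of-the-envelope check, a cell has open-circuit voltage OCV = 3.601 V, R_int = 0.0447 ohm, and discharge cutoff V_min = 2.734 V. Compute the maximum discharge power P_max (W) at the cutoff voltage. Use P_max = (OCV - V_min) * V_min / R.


P_max = (OCV - V_min) * V_min / R = (3.601 - 2.734) * 2.734 / 0.0447 = 0.867 * 2.734 / 0.0447 = 53.03 W

53.03 W


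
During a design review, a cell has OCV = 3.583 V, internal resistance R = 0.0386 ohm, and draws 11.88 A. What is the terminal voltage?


V = OCV - I*R = 3.583 - 11.88 * 0.0386 = 3.124 V

3.124 V


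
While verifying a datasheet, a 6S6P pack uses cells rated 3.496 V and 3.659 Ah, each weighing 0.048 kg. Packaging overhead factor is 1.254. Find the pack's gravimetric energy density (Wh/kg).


Step 1: V_pack = 6 * 3.496 = 20.976 V
Step 2: C_pack = 6 * 3.659 = 21.954 Ah
Step 3: E_pack = V_pack * C_pack = 20.976 * 21.954 = 460.51 Wh
Step 4: m_pack = 6 * 6 * 0.048 * 1.254 = 2.1669 kg
Step 5: ED = E_pack / m_pack = 460.51 / 2.1669 = 212.5 Wh/kg

212.5 Wh/kg


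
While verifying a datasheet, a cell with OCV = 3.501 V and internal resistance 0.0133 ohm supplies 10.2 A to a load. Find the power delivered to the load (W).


Step 1: V_terminal = OCV - I*R = 3.501 - 10.2 * 0.0133 = 3.3653 V
Step 2: P_out = V_terminal * I = 3.3653 * 10.2 = 34.33 W

34.33 W


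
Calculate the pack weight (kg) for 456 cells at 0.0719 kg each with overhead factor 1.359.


m_pack = n * m_cell * overhead = 456 * 0.0719 * 1.359 = 44.56 kg

44.56 kg


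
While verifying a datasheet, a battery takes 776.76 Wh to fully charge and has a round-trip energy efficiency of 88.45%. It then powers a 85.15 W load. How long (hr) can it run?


Step 1: E_discharge = eta/100 * E_charge = 88.45/100 * 776.76 = 687.04 Wh
Step 2: t = E_discharge / P = 687.04 / 85.15 = 8.069 hr

8.069 hr


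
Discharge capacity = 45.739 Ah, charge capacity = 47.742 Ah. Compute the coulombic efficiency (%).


eta_c = Q_dis / Q_chg * 100 = 45.739 / 47.742 * 100 = 95.80%

95.80%


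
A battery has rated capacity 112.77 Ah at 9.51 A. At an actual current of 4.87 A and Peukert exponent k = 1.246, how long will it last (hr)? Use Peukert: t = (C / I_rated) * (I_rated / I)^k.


Step 1: t_rated = C / I_rated = 112.77 / 9.51 = 11.858 hr
Step 2: ratio = 9.51 / 4.87 = 1.9528
Step 3: ratio^k = 1.9528^1.246 = 2.3023
Step 4: t = t_rated * ratio^k = 11.858 * 2.3023 = 27.30 hr

27.30 hr


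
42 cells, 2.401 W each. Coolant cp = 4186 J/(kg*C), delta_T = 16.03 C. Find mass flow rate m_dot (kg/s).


Q_total = 42 * 2.401 = 100.84 W
m_dot = Q_total / (cp * dT) = 100.84 / (4186 * 16.03) = 0.001503 kg/s

0.001503 kg/s


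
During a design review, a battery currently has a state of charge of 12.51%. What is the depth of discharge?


DOD = 100 - SOC = 100 - 12.51 = 87.49%

87.49%


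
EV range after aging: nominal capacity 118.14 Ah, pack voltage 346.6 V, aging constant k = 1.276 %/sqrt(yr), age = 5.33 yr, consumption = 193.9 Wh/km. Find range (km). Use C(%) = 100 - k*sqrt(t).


Step 1: capacity retention = 100 - 1.276 * sqrt(5.33) = 100 - 1.276 * 2.3087 = 97.054%
Step 2: C_now = 118.14 * 97.054/100 = 114.66 Ah
Step 3: E_pack = V * C_now = 346.6 * 114.66 = 39741 Wh
Step 4: range = E_pack / consumption = 39741 / 193.9 = 205.0 km

205.0 km


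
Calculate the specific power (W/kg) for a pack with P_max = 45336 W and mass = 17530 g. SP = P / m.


Convert: m = 17530 g = 17.53 kg
SP = P / m = 45336 / 17.53 = 2586 W/kg

2586 W/kg


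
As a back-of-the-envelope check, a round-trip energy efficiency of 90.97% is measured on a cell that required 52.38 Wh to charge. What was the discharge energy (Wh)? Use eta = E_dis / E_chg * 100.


E_dis = eta/100 * E_chg = 90.97/100 * 52.38 = 47.65 Wh

47.65 Wh


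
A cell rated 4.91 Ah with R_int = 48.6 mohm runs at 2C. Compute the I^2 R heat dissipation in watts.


Convert: R = 48.6 mohm = 0.0486 ohm
Step 1: I = C_rate * capacity = 2 * 4.91 = 9.82 A
Step 2: Q = I^2 * R = 9.82^2 * 0.0486 = 96.432 * 0.0486 = 4.687 W

4.687 W


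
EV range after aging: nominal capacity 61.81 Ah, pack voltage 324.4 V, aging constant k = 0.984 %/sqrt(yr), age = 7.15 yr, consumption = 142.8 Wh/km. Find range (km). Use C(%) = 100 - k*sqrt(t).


Step 1: capacity retention = 100 - 0.984 * sqrt(7.15) = 100 - 0.984 * 2.6739 = 97.369%
Step 2: C_now = 61.81 * 97.369/100 = 60.184 Ah
Step 3: E_pack = V * C_now = 324.4 * 60.184 = 19524 Wh
Step 4: range = E_pack / consumption = 19524 / 142.8 = 136.7 km

136.7 km


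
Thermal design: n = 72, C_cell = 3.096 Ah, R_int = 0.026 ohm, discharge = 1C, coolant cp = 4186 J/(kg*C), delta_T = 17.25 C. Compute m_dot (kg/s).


Step 1: I = 1 * 3.096 = 3.096 A
Step 2: Q_cell = I^2 * R = 3.096^2 * 0.026 = 0.24922 W
Step 3: Q_total = 72 * 0.24922 = 17.944 W
Step 4: m_dot = Q_total / (cp * dT) = 17.944 / (4186 * 17.25) = 2.485e-04 kg/s

2.485e-04 kg/s


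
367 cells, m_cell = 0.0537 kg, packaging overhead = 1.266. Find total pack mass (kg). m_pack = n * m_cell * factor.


m_pack = n * m_cell * overhead = 367 * 0.0537 * 1.266 = 24.95 kg

24.95 kg


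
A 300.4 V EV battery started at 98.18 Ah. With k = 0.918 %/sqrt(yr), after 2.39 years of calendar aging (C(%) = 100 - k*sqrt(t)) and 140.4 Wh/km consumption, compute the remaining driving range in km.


Step 1: capacity retention = 100 - 0.918 * sqrt(2.39) = 100 - 0.918 * 1.546 = 98.581%
Step 2: C_now = 98.18 * 98.581/100 = 96.787 Ah
Step 3: E_pack = V * C_now = 300.4 * 96.787 = 29075 Wh
Step 4: range = E_pack / consumption = 29075 / 140.4 = 207.1 km

207.1 km


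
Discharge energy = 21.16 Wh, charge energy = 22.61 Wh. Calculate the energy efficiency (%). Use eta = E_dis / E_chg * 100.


eta_e = E_dis / E_chg * 100 = 21.16 / 22.61 * 100 = 93.59%

93.59%


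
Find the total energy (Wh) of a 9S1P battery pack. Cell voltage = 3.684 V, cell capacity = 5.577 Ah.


E = Ns * Vcell * Np * Ccell = 9 * 3.684 * 1 * 5.577 = 184.9 Wh

184.9 Wh


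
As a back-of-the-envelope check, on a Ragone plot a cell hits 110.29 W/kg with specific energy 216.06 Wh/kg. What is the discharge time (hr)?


t = E / P = 216.06 / 110.29 = 1.959 hr

1.959 hr


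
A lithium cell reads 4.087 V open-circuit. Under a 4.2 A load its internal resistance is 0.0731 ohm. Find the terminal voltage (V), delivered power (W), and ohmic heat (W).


Step 1: V_terminal = OCV - I*R = 4.087 - 4.2 * 0.0731 = 3.78 V
Step 2: P_out = V_terminal * I = 3.78 * 4.2 = 15.88 W
Step 3: Q = I^2 * R = 4.2^2 * 0.0731 = 1.289 W

V=3.78 V, P=15.88 W, Q=1.289 W


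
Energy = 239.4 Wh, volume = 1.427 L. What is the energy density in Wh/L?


Volumetric ED = 239.4 Wh / 1.427 L = 167.8 Wh/L

167.8 Wh/L


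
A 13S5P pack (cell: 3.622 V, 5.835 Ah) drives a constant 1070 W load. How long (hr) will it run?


Step 1: E_pack = Ns * V_cell * Np * C_cell = 13 * 3.622 * 5 * 5.835 = 1373.7 Wh
Step 2: t = E_pack / P = 1373.7 / 1070 = 1.284 hr

1.284 hr


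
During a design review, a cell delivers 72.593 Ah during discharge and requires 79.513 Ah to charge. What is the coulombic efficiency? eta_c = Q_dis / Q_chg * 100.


eta_c = Q_dis / Q_chg * 100 = 72.593 / 79.513 * 100 = 91.30%

91.30%


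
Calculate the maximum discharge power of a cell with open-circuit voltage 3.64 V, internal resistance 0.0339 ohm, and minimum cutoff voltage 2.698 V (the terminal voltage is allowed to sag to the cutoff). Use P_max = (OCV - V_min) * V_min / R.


P_max = (OCV - V_min) * V_min / R = (3.64 - 2.698) * 2.698 / 0.0339 = 0.942 * 2.698 / 0.0339 = 74.97 W

74.97 W


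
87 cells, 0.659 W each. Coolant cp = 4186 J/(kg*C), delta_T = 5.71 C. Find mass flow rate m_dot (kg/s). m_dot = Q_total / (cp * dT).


Step 1: Total heat Q = 87 * 0.659 W = 57.333 W
Step 2: denom = cp * dT = 4186 * 5.71 = 23902
Step 3: m_dot = 57.333 / 23902 = 0.002399 kg/s

0.002399 kg/s


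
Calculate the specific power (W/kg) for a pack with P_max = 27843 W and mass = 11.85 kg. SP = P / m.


Specific power = 27843 W / 11.85 kg = 2350 W/kg

2350 W/kg


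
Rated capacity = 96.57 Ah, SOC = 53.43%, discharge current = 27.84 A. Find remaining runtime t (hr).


Step 1: remaining = SOC/100 * C_total = 53.43/100 * 96.57 = 51.597 Ah
Step 2: t = remaining / I = 51.597 / 27.84 = 1.853 hr

1.853 hr


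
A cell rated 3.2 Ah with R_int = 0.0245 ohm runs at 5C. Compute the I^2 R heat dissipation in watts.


Step 1: I = C_rate * capacity = 5 * 3.2 = 16 A
Step 2: Q = I^2 * R = 16^2 * 0.0245 = 256 * 0.0245 = 6.272 W

6.272 W


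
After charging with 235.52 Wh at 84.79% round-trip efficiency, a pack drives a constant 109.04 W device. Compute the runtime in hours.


Step 1: E_discharge = eta/100 * E_charge = 84.79/100 * 235.52 = 199.7 Wh
Step 2: t = E_discharge / P = 199.7 / 109.04 = 1.831 hr

1.831 hr


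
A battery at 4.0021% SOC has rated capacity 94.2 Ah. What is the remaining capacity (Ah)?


remaining = SOC / 100 * total = 4.0021 / 100 * 94.2 = 3.770 Ah

3.770 Ah


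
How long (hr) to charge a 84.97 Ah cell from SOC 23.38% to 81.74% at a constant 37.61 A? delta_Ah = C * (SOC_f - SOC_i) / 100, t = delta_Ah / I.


Step 1: dSOC = 81.74% - 23.38% = 58.36%
Step 2: delta_Ah = 84.97 * 58.36 / 100 = 49.588 Ah
Step 3: t = 49.588 / 37.61 = 1.318 hr

1.318 hr


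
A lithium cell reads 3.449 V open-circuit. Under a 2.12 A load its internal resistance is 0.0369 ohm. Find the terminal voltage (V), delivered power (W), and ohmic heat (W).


Step 1: V_terminal = OCV - I*R = 3.449 - 2.12 * 0.0369 = 3.3708 V
Step 2: P_out = V_terminal * I = 3.3708 * 2.12 = 7.146 W
Step 3: Q = I^2 * R = 2.12^2 * 0.0369 = 0.1658 W

V=3.3708 V, P=7.146 W, Q=0.1658 W


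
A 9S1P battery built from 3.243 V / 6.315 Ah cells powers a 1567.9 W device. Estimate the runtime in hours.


Step 1: E_pack = Ns * V_cell * Np * C_cell = 9 * 3.243 * 1 * 6.315 = 184.32 Wh
Step 2: t = E_pack / P = 184.32 / 1567.9 = 0.1176 hr

0.1176 hr


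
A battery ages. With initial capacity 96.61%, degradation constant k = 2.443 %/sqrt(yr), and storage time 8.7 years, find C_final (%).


Step 1: sqrt(8.7 yr) = 2.9496
Step 2: drop = 2.443 * 2.9496 = 7.2059
Step 3: C_final = 96.61 - 7.2059 = 89.40%

89.40%


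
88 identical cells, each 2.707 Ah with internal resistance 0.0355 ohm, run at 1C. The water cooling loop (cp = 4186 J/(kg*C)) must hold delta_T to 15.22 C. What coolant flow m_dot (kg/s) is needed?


Step 1: I = 1 * 2.707 = 2.707 A
Step 2: Q_cell = I^2 * R = 2.707^2 * 0.0355 = 0.26014 W
Step 3: Q_total = 88 * 0.26014 = 22.892 W
Step 4: m_dot = Q_total / (cp * dT) = 22.892 / (4186 * 15.22) = 3.593e-04 kg/s

3.593e-04 kg/s


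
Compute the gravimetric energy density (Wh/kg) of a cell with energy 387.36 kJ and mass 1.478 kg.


Convert: E = 387.36 kJ = 107.6 Wh
ED = E / m = 107.6 / 1.478 = 72.80 Wh/kg

72.80 Wh/kg


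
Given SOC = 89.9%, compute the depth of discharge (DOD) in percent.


DOD = 100 - SOC = 100 - 89.9 = 10.1%

10.1%


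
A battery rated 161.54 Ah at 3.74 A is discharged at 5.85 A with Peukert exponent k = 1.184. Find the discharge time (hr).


Step 1: t_rated = C / I_rated = 161.54 / 3.74 = 43.193 hr
Step 2: ratio = 3.74 / 5.85 = 0.63932
Step 3: ratio^k = 0.63932^1.184 = 0.5888
Step 4: t = t_rated * ratio^k = 43.193 * 0.5888 = 25.43 hr

25.43 hr


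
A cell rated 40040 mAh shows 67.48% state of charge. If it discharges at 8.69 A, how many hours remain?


Convert: C_total = 40040 mAh = 40.04 Ah
Step 1: remaining = SOC/100 * C_total = 67.48/100 * 40.04 = 27.019 Ah
Step 2: t = remaining / I = 27.019 / 8.69 = 3.109 hr

3.109 hr


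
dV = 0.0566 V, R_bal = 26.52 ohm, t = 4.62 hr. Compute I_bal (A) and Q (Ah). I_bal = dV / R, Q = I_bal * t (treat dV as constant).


First, Ohm's law: I_bal = 0.0566 V / 26.52 ohm = 0.0021342 A
Then Q = I * t = 0.0021342 A * 4.62 hr = 0.009860 Ah

I=0.0021342 A, Q=0.009860 Ah


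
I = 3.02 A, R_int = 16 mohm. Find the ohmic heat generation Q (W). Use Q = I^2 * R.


Convert: R = 16 mohm = 0.016 ohm
Q = I^2 * R = 3.02^2 * 0.016 = 0.1459 W

0.1459 W


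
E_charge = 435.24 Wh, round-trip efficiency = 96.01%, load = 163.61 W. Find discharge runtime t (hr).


Step 1: E_discharge = eta/100 * E_charge = 96.01/100 * 435.24 = 417.87 Wh
Step 2: t = E_discharge / P = 417.87 / 163.61 = 2.554 hr

2.554 hr


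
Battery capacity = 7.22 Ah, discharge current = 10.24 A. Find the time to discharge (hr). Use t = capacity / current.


Runtime = 7.22 Ah / 10.24 A = 0.7051 hr

0.7051 hr


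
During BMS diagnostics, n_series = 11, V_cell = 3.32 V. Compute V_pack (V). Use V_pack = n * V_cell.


With 11 cells in series at 3.32 V each, V_pack = 36.52 V

36.52 V


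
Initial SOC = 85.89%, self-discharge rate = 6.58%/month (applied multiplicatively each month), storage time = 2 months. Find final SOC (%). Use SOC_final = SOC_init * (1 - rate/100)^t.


decay = (1 - 6.58/100)^2 = 0.87273
SOC_final = 85.89 * 0.87273 = 74.96%

74.96%


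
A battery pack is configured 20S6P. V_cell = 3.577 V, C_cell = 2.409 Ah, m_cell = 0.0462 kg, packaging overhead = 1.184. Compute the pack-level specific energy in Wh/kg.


Step 1: V_pack = 20 * 3.577 = 71.54 V
Step 2: C_pack = 6 * 2.409 = 14.454 Ah
Step 3: E_pack = V_pack * C_pack = 71.54 * 14.454 = 1034 Wh
Step 4: m_pack = 20 * 6 * 0.0462 * 1.184 = 6.5641 kg
Step 5: ED = E_pack / m_pack = 1034 / 6.5641 = 157.5 Wh/kg

157.5 Wh/kg


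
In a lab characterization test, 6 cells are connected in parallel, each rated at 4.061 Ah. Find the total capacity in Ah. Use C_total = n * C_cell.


C_total = 6 * 4.061 = 24.366 Ah

24.366 Ah


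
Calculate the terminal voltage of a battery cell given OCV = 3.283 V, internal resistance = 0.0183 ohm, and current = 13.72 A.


V = OCV - I*R = 3.283 - 13.72 * 0.0183 = 3.032 V

3.032 V


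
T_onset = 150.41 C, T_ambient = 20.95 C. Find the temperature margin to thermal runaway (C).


Safety margin = 150.41 C - 20.95 C = 129.46 C

129.46 C


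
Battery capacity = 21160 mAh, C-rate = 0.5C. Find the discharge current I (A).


Convert: capacity = 21160 mAh = 21.16 Ah
At 0.5C: I = 0.5 * 21.16 Ah = 10.58 A

10.58 A


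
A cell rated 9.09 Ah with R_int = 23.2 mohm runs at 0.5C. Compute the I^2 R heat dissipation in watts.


Convert: R = 23.2 mohm = 0.0232 ohm
Step 1: I = C_rate * capacity = 0.5 * 9.09 = 4.545 A
Step 2: Q = I^2 * R = 4.545^2 * 0.0232 = 20.657 * 0.0232 = 0.4792 W

0.4792 W


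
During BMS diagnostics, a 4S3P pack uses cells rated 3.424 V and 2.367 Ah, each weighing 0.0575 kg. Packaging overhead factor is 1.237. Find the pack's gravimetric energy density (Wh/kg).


Step 1: V_pack = 4 * 3.424 = 13.696 V
Step 2: C_pack = 3 * 2.367 = 7.101 Ah
Step 3: E_pack = V_pack * C_pack = 13.696 * 7.101 = 97.255 Wh
Step 4: m_pack = 4 * 3 * 0.0575 * 1.237 = 0.85353 kg
Step 5: ED = E_pack / m_pack = 97.255 / 0.85353 = 113.9 Wh/kg

113.9 Wh/kg


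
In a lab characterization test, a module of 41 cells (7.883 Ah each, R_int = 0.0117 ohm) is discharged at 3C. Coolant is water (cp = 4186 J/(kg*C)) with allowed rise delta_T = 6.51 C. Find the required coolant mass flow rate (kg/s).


Step 1: I = 3 * 7.883 = 23.649 A
Step 2: Q_cell = I^2 * R = 23.649^2 * 0.0117 = 6.5435 W
Step 3: Q_total = 41 * 6.5435 = 268.28 W
Step 4: m_dot = Q_total / (cp * dT) = 268.28 / (4186 * 6.51) = 0.009845 kg/s

0.009845 kg/s


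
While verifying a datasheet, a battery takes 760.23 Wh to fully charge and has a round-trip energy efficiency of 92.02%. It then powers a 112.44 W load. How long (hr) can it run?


Step 1: E_discharge = eta/100 * E_charge = 92.02/100 * 760.23 = 699.56 Wh
Step 2: t = E_discharge / P = 699.56 / 112.44 = 6.222 hr

6.222 hr


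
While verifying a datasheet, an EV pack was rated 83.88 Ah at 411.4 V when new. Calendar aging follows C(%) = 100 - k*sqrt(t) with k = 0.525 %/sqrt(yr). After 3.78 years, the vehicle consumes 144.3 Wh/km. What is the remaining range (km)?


Step 1: capacity retention = 100 - 0.525 * sqrt(3.78) = 100 - 0.525 * 1.9442 = 98.979%
Step 2: C_now = 83.88 * 98.979/100 = 83.024 Ah
Step 3: E_pack = V * C_now = 411.4 * 83.024 = 34156 Wh
Step 4: range = E_pack / consumption = 34156 / 144.3 = 236.7 km

236.7 km


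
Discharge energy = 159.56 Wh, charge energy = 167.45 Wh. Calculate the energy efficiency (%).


eta_e = E_dis / E_chg * 100 = 159.56 / 167.45 * 100 = 95.29%

95.29%


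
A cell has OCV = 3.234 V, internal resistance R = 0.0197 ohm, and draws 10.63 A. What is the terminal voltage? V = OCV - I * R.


IR drop = 10.63 * 0.0197 = 0.20941 V
V = 3.234 - 0.20941 = 3.025 V

3.025 V


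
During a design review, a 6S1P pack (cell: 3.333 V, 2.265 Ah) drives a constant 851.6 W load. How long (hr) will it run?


Step 1: E_pack = Ns * V_cell * Np * C_cell = 6 * 3.333 * 1 * 2.265 = 45.295 Wh
Step 2: t = E_pack / P = 45.295 / 851.6 = 0.05319 hr

0.05319 hr


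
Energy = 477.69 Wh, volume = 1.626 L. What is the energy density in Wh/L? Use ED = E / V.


Volumetric ED = 477.69 Wh / 1.626 L = 293.8 Wh/L

293.8 Wh/L


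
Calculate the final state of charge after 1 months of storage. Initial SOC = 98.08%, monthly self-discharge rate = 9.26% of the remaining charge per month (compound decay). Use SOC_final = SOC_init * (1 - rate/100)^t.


decay = (1 - 9.26/100)^1 = 0.9074
SOC_final = 98.08 * 0.9074 = 89.00%

89.00%


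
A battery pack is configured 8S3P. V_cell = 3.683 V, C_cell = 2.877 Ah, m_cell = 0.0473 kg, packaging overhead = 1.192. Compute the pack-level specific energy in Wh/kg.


Step 1: V_pack = 8 * 3.683 = 29.464 V
Step 2: C_pack = 3 * 2.877 = 8.631 Ah
Step 3: E_pack = V_pack * C_pack = 29.464 * 8.631 = 254.3 Wh
Step 4: m_pack = 8 * 3 * 0.0473 * 1.192 = 1.3532 kg
Step 5: ED = E_pack / m_pack = 254.3 / 1.3532 = 187.9 Wh/kg

187.9 Wh/kg


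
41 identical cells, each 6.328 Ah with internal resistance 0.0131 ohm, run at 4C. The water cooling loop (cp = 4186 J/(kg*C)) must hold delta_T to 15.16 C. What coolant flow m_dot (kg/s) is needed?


Step 1: I = 4 * 6.328 = 25.312 A
Step 2: Q_cell = I^2 * R = 25.312^2 * 0.0131 = 8.3931 W
Step 3: Q_total = 41 * 8.3931 = 344.12 W
Step 4: m_dot = Q_total / (cp * dT) = 344.12 / (4186 * 15.16) = 0.005423 kg/s

0.005423 kg/s


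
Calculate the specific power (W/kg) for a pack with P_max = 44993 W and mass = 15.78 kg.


Specific power = 44993 W / 15.78 kg = 2851 W/kg

2851 W/kg


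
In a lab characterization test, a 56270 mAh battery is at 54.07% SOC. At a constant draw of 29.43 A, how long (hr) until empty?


Convert: C_total = 56270 mAh = 56.27 Ah
Step 1: remaining = SOC/100 * C_total = 54.07/100 * 56.27 = 30.425 Ah
Step 2: t = remaining / I = 30.425 / 29.43 = 1.034 hr

1.034 hr


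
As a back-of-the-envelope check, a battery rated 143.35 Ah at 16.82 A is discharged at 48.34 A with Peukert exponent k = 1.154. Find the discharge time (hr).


Step 1: t_rated = C / I_rated = 143.35 / 16.82 = 8.5226 hr
Step 2: ratio = 16.82 / 48.34 = 0.34795
Step 3: ratio^k = 0.34795^1.154 = 0.29574
Step 4: t = t_rated * ratio^k = 8.5226 * 0.29574 = 2.520 hr

2.520 hr


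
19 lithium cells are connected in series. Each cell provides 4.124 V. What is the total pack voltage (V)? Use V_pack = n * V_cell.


Series voltages add: 19 * 4.124 V = 78.356 V

78.356 V


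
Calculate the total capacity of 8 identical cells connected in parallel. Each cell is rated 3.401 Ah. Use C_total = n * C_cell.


C_total = 8 * 3.401 = 27.208 Ah

27.208 Ah


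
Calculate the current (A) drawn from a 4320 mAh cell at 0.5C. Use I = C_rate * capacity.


Convert: capacity = 4320 mAh = 4.32 Ah
At 0.5C: I = 0.5 * 4.32 Ah = 2.16 A

2.16 A


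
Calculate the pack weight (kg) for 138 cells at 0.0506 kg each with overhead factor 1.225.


m_pack = n * m_cell * overhead = 138 * 0.0506 * 1.225 = 8.554 kg

8.554 kg


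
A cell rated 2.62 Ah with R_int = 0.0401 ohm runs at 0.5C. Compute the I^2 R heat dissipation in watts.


Step 1: I = C_rate * capacity = 0.5 * 2.62 = 1.31 A
Step 2: Q = I^2 * R = 1.31^2 * 0.0401 = 1.7161 * 0.0401 = 0.06882 W

0.06882 W


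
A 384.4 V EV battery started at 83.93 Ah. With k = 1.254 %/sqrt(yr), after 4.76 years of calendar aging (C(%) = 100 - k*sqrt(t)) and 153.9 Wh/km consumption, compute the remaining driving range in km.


Step 1: capacity retention = 100 - 1.254 * sqrt(4.76) = 100 - 1.254 * 2.1817 = 97.264%
Step 2: C_now = 83.93 * 97.264/100 = 81.634 Ah
Step 3: E_pack = V * C_now = 384.4 * 81.634 = 31380 Wh
Step 4: range = E_pack / consumption = 31380 / 153.9 = 203.9 km

203.9 km


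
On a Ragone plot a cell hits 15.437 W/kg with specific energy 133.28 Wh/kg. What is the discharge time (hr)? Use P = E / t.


t = E / P = 133.28 / 15.437 = 8.634 hr

8.634 hr


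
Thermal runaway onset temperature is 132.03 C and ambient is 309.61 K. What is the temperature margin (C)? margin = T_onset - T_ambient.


Convert: T_ambient = 309.61 K = 36.46 C
margin = 132.03 - 36.46 = 95.57 C

95.57 C


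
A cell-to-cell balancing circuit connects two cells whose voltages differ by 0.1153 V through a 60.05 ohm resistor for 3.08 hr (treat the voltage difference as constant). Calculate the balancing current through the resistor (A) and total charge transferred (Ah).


I_bal = dV / R = 0.1153 / 60.05 = 0.0019201 A
Q = I_bal * t = 0.0019201 * 3.08 = 0.005914 Ah

I=0.0019201 A, Q=0.005914 Ah


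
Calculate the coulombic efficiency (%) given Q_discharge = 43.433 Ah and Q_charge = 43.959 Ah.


Coulombic efficiency = 43.433/43.959 * 100% = 98.80%

98.80%


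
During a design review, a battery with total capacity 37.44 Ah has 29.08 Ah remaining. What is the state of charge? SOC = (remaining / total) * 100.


SOC% = 29.08 / 37.44 * 100 = 77.67%

77.67%


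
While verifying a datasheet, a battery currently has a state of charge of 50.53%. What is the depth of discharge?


DOD = 100 - SOC = 100 - 50.53 = 49.47%

49.47%


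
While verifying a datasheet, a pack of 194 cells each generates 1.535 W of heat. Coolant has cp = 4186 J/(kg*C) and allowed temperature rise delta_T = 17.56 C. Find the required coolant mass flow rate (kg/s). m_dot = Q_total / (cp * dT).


Step 1: Total heat Q = 194 * 1.535 W = 297.79 W
Step 2: denom = cp * dT = 4186 * 17.56 = 73506
Step 3: m_dot = 297.79 / 73506 = 0.004051 kg/s

0.004051 kg/s


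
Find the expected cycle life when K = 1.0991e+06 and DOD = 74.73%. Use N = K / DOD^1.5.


DOD^1.5 = 646.01
N = K / DOD^1.5 = 1.0991e+06 / 646.01 = 1701

1701 cycles


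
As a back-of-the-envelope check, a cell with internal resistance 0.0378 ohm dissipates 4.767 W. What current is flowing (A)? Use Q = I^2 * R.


I = sqrt(Q / R) = sqrt(4.767 / 0.0378) = sqrt(126.11) = 11.23 A

11.23 A


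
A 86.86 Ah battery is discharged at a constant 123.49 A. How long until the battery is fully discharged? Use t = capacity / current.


Runtime = 86.86 Ah / 123.49 A = 0.7034 hr

0.7034 hr


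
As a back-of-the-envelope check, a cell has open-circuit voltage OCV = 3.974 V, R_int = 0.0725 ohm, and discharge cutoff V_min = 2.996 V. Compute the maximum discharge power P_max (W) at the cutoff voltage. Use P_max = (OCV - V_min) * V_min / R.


P_max = (OCV - V_min) * V_min / R = (3.974 - 2.996) * 2.996 / 0.0725 = 0.978 * 2.996 / 0.0725 = 40.42 W

40.42 W


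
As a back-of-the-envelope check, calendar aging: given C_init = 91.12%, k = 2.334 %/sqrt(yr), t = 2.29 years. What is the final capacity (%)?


sqrt(t) = sqrt(2.29) = 1.5133
C_final = 91.12 - 2.334 * 1.5133 = 87.59%

87.59%


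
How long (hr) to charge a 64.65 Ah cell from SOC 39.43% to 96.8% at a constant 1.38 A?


delta_Ah = 64.65 * (96.8 - 39.43) / 100 = 37.09 Ah
t = delta_Ah / I = 37.09 / 1.38 = 26.88 hr

26.88 hr


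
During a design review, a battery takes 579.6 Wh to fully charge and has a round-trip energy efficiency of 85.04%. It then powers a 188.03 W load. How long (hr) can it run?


Step 1: E_discharge = eta/100 * E_charge = 85.04/100 * 579.6 = 492.89 Wh
Step 2: t = E_discharge / P = 492.89 / 188.03 = 2.621 hr

2.621 hr


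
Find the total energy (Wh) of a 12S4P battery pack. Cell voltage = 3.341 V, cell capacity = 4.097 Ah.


V_pack = 12 * 3.341 = 40.092 V
C_pack = 4 * 4.097 = 16.388 Ah
E = V_pack * C_pack = 40.092 * 16.388 = 657.0 Wh

657.0 Wh


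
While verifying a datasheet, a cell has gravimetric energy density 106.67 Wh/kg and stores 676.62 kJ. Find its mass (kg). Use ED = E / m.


Convert: E = 676.62 kJ = 187.95 Wh
m = E / ED = 187.95 / 106.67 = 1.762 kg

1.762 kg


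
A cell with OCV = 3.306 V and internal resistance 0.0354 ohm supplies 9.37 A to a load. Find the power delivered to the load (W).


Step 1: V_terminal = OCV - I*R = 3.306 - 9.37 * 0.0354 = 2.9743 V
Step 2: P_out = V_terminal * I = 2.9743 * 9.37 = 27.87 W

27.87 W


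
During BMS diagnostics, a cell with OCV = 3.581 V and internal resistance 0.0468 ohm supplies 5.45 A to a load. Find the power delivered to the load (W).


Step 1: V_terminal = OCV - I*R = 3.581 - 5.45 * 0.0468 = 3.3259 V
Step 2: P_out = V_terminal * I = 3.3259 * 5.45 = 18.13 W

18.13 W


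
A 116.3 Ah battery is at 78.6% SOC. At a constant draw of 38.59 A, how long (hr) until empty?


Step 1: remaining = SOC/100 * C_total = 78.6/100 * 116.3 = 91.412 Ah
Step 2: t = remaining / I = 91.412 / 38.59 = 2.369 hr

2.369 hr


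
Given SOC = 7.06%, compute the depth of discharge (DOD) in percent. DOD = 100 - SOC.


DOD = 100 - SOC = 100 - 7.06 = 92.94%

92.94%


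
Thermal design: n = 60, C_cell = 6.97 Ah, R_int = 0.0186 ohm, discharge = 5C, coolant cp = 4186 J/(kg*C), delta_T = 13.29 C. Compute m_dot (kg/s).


Step 1: I = 5 * 6.97 = 34.85 A
Step 2: Q_cell = I^2 * R = 34.85^2 * 0.0186 = 22.59 W
Step 3: Q_total = 60 * 22.59 = 1355.4 W
Step 4: m_dot = Q_total / (cp * dT) = 1355.4 / (4186 * 13.29) = 0.02436 kg/s

0.02436 kg/s


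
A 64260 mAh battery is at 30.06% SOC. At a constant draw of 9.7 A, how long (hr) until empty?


Convert: C_total = 64260 mAh = 64.26 Ah
Step 1: remaining = SOC/100 * C_total = 30.06/100 * 64.26 = 19.317 Ah
Step 2: t = remaining / I = 19.317 / 9.7 = 1.991 hr

1.991 hr


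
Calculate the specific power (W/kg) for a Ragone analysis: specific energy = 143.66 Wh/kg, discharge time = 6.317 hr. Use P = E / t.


P_specific = E / t = 143.66 / 6.317 = 22.74 W/kg

22.74 W/kg


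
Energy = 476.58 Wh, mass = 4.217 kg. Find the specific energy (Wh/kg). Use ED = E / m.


Specific energy = 476.58 Wh / 4.217 kg = 113.0 Wh/kg

113.0 Wh/kg


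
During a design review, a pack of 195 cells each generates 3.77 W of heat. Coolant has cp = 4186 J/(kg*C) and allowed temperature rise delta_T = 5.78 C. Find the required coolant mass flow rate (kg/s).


Q_total = 195 * 3.77 = 735.15 W
m_dot = Q_total / (cp * dT) = 735.15 / (4186 * 5.78) = 0.03038 kg/s

0.03038 kg/s


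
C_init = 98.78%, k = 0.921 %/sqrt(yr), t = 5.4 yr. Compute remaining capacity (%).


sqrt(t) = sqrt(5.4) = 2.3238
C_final = 98.78 - 0.921 * 2.3238 = 96.64%

96.64%


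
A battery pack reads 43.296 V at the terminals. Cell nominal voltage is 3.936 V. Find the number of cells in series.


Rearranging: n = V_pack / V_cell = 43.296 / 3.936 = 11 cells

11


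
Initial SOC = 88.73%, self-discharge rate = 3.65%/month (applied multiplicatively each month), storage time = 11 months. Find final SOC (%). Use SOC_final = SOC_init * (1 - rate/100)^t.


Monthly retention factor = 1 - 3.65/100 = 0.9635
Over 11 months: factor^11 = 0.66431
SOC_final = 88.73 * 0.66431 = 58.94%

58.94%


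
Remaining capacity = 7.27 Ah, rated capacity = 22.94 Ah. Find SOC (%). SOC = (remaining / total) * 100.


SOC = (remaining / total) * 100 = (7.27 / 22.94) * 100 = 31.69%

31.69%


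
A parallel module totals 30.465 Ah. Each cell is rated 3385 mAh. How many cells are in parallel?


Convert: C_cell = 3385 mAh = 3.385 Ah
n = C_total / C_cell = 30.465 / 3.385 = 9

9


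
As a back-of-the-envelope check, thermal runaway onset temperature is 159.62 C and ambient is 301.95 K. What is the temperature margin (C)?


Convert: T_ambient = 301.95 K = 28.8 C
margin = 159.62 - 28.8 = 130.82 C

130.82 C


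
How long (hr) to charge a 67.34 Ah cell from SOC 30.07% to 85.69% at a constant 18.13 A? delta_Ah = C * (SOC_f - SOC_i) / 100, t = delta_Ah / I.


Step 1: dSOC = 85.69% - 30.07% = 55.62%
Step 2: delta_Ah = 67.34 * 55.62 / 100 = 37.455 Ah
Step 3: t = 37.455 / 18.13 = 2.066 hr

2.066 hr


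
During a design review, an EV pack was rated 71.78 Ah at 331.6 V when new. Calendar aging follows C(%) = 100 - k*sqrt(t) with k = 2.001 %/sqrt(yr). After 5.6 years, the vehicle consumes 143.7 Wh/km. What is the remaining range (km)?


Step 1: capacity retention = 100 - 2.001 * sqrt(5.6) = 100 - 2.001 * 2.3664 = 95.265%
Step 2: C_now = 71.78 * 95.265/100 = 68.381 Ah
Step 3: E_pack = V * C_now = 331.6 * 68.381 = 22675 Wh
Step 4: range = E_pack / consumption = 22675 / 143.7 = 157.8 km

157.8 km


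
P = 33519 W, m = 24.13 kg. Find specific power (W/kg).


Specific power = 33519 W / 24.13 kg = 1389 W/kg

1389 W/kg


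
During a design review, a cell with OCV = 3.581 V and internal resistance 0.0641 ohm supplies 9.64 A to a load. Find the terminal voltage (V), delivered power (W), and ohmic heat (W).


Step 1: V_terminal = OCV - I*R = 3.581 - 9.64 * 0.0641 = 2.9631 V
Step 2: P_out = V_terminal * I = 2.9631 * 9.64 = 28.56 W
Step 3: Q = I^2 * R = 9.64^2 * 0.0641 = 5.957 W

V=2.9631 V, P=28.56 W, Q=5.957 W


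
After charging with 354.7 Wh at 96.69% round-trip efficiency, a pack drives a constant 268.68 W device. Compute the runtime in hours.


Step 1: E_discharge = eta/100 * E_charge = 96.69/100 * 354.7 = 342.96 Wh
Step 2: t = E_discharge / P = 342.96 / 268.68 = 1.276 hr

1.276 hr


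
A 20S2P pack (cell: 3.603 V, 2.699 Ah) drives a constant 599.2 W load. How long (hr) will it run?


Step 1: E_pack = Ns * V_cell * Np * C_cell = 20 * 3.603 * 2 * 2.699 = 388.98 Wh
Step 2: t = E_pack / P = 388.98 / 599.2 = 0.6492 hr

0.6492 hr


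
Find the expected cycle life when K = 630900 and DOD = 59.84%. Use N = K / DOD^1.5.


Step 1: DOD^1.5 = 59.84^1.5 = 462.9
Step 2: N = 630900 / 462.9 = 1363 cycles

1363 cycles


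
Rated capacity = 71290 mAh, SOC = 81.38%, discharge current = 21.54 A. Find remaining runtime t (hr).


Convert: C_total = 71290 mAh = 71.29 Ah
Step 1: remaining = SOC/100 * C_total = 81.38/100 * 71.29 = 58.016 Ah
Step 2: t = remaining / I = 58.016 / 21.54 = 2.693 hr

2.693 hr


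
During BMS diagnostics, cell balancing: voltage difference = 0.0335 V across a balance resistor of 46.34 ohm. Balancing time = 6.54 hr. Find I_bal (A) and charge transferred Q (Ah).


First, Ohm's law: I_bal = 0.0335 V / 46.34 ohm = 7.2292e-04 A
Then Q = I * t = 7.2292e-04 A * 6.54 hr = 0.004728 Ah

I=7.2292e-04 A, Q=0.004728 Ah


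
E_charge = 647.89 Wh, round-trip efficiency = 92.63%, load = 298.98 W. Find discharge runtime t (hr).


Step 1: E_discharge = eta/100 * E_charge = 92.63/100 * 647.89 = 600.14 Wh
Step 2: t = E_discharge / P = 600.14 / 298.98 = 2.007 hr

2.007 hr


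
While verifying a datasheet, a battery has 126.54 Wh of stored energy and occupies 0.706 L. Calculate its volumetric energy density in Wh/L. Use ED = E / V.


Volumetric ED = 126.54 Wh / 0.706 L = 179.2 Wh/L

179.2 Wh/L


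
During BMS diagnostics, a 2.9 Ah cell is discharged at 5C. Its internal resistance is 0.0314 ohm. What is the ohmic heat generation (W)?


Step 1: I = C_rate * capacity = 5 * 2.9 = 14.5 A
Step 2: Q = I^2 * R = 14.5^2 * 0.0314 = 210.25 * 0.0314 = 6.602 W

6.602 W


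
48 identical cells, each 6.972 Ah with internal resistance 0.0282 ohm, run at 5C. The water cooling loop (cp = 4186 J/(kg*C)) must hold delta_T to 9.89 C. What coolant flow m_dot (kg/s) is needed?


Step 1: I = 5 * 6.972 = 34.86 A
Step 2: Q_cell = I^2 * R = 34.86^2 * 0.0282 = 34.269 W
Step 3: Q_total = 48 * 34.269 = 1644.9 W
Step 4: m_dot = Q_total / (cp * dT) = 1644.9 / (4186 * 9.89) = 0.03973 kg/s

0.03973 kg/s


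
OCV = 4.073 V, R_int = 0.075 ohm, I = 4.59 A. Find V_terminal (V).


V = OCV - I*R = 4.073 - 4.59 * 0.075 = 3.729 V

3.729 V


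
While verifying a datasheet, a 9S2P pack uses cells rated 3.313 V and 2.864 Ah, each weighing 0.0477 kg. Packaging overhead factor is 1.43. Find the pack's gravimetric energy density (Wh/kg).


Step 1: V_pack = 9 * 3.313 = 29.817 V
Step 2: C_pack = 2 * 2.864 = 5.728 Ah
Step 3: E_pack = V_pack * C_pack = 29.817 * 5.728 = 170.79 Wh
Step 4: m_pack = 9 * 2 * 0.0477 * 1.43 = 1.2278 kg
Step 5: ED = E_pack / m_pack = 170.79 / 1.2278 = 139.1 Wh/kg

139.1 Wh/kg


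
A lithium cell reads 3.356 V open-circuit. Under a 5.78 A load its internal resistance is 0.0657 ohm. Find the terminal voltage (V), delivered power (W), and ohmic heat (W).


Step 1: V_terminal = OCV - I*R = 3.356 - 5.78 * 0.0657 = 2.9763 V
Step 2: P_out = V_terminal * I = 2.9763 * 5.78 = 17.20 W
Step 3: Q = I^2 * R = 5.78^2 * 0.0657 = 2.195 W

V=2.9763 V, P=17.20 W, Q=2.195 W


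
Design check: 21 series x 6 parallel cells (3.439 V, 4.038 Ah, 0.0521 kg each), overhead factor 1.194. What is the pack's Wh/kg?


Step 1: V_pack = 21 * 3.439 = 72.219 V
Step 2: C_pack = 6 * 4.038 = 24.228 Ah
Step 3: E_pack = V_pack * C_pack = 72.219 * 24.228 = 1749.7 Wh
Step 4: m_pack = 21 * 6 * 0.0521 * 1.194 = 7.8381 kg
Step 5: ED = E_pack / m_pack = 1749.7 / 7.8381 = 223.2 Wh/kg

223.2 Wh/kg


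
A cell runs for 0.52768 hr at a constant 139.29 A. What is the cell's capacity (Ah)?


C = I * t = 139.29 * 0.52768 = 73.50 Ah

73.50 Ah


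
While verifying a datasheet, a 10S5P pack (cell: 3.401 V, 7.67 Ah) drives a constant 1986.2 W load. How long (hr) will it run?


Step 1: E_pack = Ns * V_cell * Np * C_cell = 10 * 3.401 * 5 * 7.67 = 1304.3 Wh
Step 2: t = E_pack / P = 1304.3 / 1986.2 = 0.6567 hr

0.6567 hr


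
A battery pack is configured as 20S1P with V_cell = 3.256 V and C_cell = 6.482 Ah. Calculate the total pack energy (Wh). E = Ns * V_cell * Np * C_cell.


E = Ns * Vcell * Np * Ccell = 20 * 3.256 * 1 * 6.482 = 422.1 Wh

422.1 Wh


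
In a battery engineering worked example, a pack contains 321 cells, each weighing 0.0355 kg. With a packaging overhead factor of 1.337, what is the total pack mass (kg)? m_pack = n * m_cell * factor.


m_pack = n * m_cell * overhead = 321 * 0.0355 * 1.337 = 15.24 kg

15.24 kg


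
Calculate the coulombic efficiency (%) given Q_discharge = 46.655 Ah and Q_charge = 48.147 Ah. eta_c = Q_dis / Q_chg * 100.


Coulombic efficiency = 46.655/48.147 * 100% = 96.90%

96.90%


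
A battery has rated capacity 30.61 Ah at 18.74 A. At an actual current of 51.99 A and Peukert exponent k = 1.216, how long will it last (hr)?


Step 1: t_rated = C / I_rated = 30.61 / 18.74 = 1.6334 hr
Step 2: ratio = 18.74 / 51.99 = 0.36045
Step 3: ratio^k = 0.36045^1.216 = 0.28915
Step 4: t = t_rated * ratio^k = 1.6334 * 0.28915 = 0.4723 hr

0.4723 hr


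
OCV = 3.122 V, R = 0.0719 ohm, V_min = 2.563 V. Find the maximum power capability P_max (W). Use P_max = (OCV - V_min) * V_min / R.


dV = OCV - V_min = 0.559 V (so I_max = dV / R)
P_max = dV * V_min / R = 0.559 * 2.563 / 0.0719 = 19.93 W

19.93 W


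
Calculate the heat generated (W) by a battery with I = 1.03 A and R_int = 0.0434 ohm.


Q = I^2 * R = 1.03^2 * 0.0434 = 0.04604 W

0.04604 W


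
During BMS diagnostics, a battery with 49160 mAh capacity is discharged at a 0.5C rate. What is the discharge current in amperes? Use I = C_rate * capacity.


Convert: capacity = 49160 mAh = 49.16 Ah
I = C_rate * capacity = 0.5 * 49.16 = 24.58 A

24.58 A


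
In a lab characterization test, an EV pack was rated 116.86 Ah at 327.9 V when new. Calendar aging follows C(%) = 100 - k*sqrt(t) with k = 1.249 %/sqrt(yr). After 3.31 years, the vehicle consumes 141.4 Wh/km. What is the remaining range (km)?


Step 1: capacity retention = 100 - 1.249 * sqrt(3.31) = 100 - 1.249 * 1.8193 = 97.728%
Step 2: C_now = 116.86 * 97.728/100 = 114.2 Ah
Step 3: E_pack = V * C_now = 327.9 * 114.2 = 37446 Wh
Step 4: range = E_pack / consumption = 37446 / 141.4 = 264.8 km

264.8 km


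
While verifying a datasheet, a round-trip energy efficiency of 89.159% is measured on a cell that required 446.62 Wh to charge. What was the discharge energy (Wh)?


E_dis = eta/100 * E_chg = 89.159/100 * 446.62 = 398.2 Wh

398.2 Wh


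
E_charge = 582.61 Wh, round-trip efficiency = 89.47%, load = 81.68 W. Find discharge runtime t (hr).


Step 1: E_discharge = eta/100 * E_charge = 89.47/100 * 582.61 = 521.26 Wh
Step 2: t = E_discharge / P = 521.26 / 81.68 = 6.382 hr

6.382 hr
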